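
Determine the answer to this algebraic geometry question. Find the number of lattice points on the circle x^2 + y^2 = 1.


Systematically check integer values of x where x^2 <= 1.
For each valid x, check if 1 - x^2 is a perfect square.
x=0: 1 - 0 = 1, sqrt = 1 (valid)
x=1: 1 - 1 = 0, sqrt = 0 (valid)
Total integer solutions found: 4

4


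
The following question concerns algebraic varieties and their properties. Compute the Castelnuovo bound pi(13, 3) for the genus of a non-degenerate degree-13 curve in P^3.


Castelnuovo's bound: write d - 1 = m(r-1) + epsilon with 0 <= epsilon < r-1.
d - 1 = 13 - 1 = 12
r - 1 = 3 - 1 = 2
12 = 6*2 + 0, so m = 6, epsilon = 0
pi(d, r) = m(m-1)(r-1)/2 + m*epsilon
= 6*5*2/2 + 6*0
= 60/2 + 0
= 30 + 0 = 30

30


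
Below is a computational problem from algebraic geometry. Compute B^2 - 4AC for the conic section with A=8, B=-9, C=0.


The discriminant of a conic Ax^2 + Bxy + Cy^2 + ... = 0 is B^2 - 4AC.
B^2 = (-9)^2 = 81
4AC = 4*8*0 = 0
Discriminant = 81 + 0 = 81

81


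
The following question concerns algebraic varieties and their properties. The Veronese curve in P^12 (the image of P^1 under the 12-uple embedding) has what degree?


The rational normal curve in P^12 is the image of P^1 under the 12-uple Veronese.
A general hyperplane in P^12 pulls back to a degree-12 form on P^1, which has 12 zeros,
so the curve meets a general hyperplane in 12 points. Degree = 12.

12


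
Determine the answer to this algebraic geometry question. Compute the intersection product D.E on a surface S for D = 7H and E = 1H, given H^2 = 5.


Using bilinearity of the intersection pairing on a surface S:
(aH).(bH) = ab * (H.H)
We have H^2 = 5.
D.E = (7H).(1H) = 7*1*5
= 7*5
= 35

35


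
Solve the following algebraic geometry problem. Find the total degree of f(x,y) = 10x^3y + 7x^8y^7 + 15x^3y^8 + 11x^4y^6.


Examine each term for its total degree (sum of exponents).
  Term '10x^3y' has total degree 3+1 = 4.
  Term '7x^8y^7' has total degree 8+7 = 15.
  Term '15x^3y^8' has total degree 3+8 = 11.
  Term '11x^4y^6' has total degree 4+6 = 10.
The maximum total degree among all terms is 15.

15


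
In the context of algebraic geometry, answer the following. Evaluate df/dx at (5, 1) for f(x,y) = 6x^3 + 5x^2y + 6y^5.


df/dx = 3*6*x^2 + 2*5*x^1*y
At (5,1): 3*6*5^2 + 2*5*5^1*1
= 450 + 50
= 500

500


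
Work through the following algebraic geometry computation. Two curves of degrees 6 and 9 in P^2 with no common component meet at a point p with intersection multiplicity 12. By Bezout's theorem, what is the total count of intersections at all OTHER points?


By Bezout's theorem, the total intersection number is d1 * d2.
Total = 6 * 9 = 54
Intersection multiplicity at p = 12
Remaining intersections = 54 - 12 = 42

42


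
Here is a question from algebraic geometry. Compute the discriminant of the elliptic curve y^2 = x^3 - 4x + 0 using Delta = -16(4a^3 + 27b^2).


Compute each component:
4a^3 = 4*(-4)^3 = 4*(-64) = -256
27b^2 = 27*0^2 = 27*0 = 0
4a^3 + 27b^2 = -256 + 0 = -256
Delta = -16*(-256) = 4096

4096


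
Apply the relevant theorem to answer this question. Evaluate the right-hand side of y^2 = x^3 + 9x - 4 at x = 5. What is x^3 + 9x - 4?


Compute x^3 + 9x - 4 at x = 5:
x^3 = 5^3 = 125
9*x = 9*5 = 45
Sum: 125 + 45 - 4 = 166

166


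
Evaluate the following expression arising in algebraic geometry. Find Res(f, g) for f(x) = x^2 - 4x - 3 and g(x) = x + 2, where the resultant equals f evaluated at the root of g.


For Res(f, x - c), we evaluate f at x = c.
f(-2) = (-2)^2 - 4*(-2) - 3
= 4 + 8 - 3
= 12 - 3 = 9
Res(f, g) = 9

9


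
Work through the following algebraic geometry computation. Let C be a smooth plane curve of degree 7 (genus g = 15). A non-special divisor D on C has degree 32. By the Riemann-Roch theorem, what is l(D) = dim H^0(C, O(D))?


First, compute the genus of a smooth plane curve of degree 7:
g = (d-1)(d-2)/2 = (7-1)(7-2)/2 = 15
For a non-special divisor D (i.e., h^1(D) = 0), Riemann-Roch gives:
l(D) = deg(D) - g + 1
Since deg(D) = 32 >= 2g - 1 = 29, D is non-special.
l(D) = 32 - 15 + 1 = 18

18


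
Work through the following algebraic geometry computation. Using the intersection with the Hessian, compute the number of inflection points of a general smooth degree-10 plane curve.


For a general smooth plane curve C of degree d, the inflection points are
the intersection of C with its Hessian curve, which has degree 3(d-2).
By Bezout, the total intersection number is d * 3(d-2) = 10 * 24 = 240.
For a general curve every flex is ordinary, so each contributes
multiplicity 1 to C·Hess(C), and the number of distinct inflection
points is 3d(d-2).
Inflection points = 3*10*(10-2) = 3*10*8 = 240

240


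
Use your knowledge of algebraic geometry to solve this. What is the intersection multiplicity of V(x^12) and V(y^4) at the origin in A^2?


The intersection multiplicity of V(x^a) and V(y^b) at the origin is:
I(O; V(x^12), V(y^4)) = dim_k(k[x,y]/(x^12, y^4))
A basis for k[x,y]/(x^12, y^4) is the set of monomials x^i * y^j
where 0 <= i < 12 and 0 <= j < 4.
The number of such monomials is 12 * 4 = 48

48


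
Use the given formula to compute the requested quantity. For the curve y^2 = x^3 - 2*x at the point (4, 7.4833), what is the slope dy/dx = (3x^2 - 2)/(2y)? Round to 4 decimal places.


Using implicit differentiation of y^2 = x^3 - 2*x:
2y * dy/dx = 3x^2 - 2
dy/dx = (3x^2 - 2)/(2y)
Numerator: 3*4^2 - 2 = 46
Denominator: 2*7.4833 = 14.9666
dy/dx = 46/14.9666 = 3.0735

3.0735


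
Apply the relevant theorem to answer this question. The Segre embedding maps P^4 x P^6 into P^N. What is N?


The Segre embedding maps P^m x P^n into P^N via
all products of coordinates from each factor.
N = (m+1)(n+1) - 1
N = (4+1)(6+1) - 1
N = 5*7 - 1
N = 35 - 1 = 34

34


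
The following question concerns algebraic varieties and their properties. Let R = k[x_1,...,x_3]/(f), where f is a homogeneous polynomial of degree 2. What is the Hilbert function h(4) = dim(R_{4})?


For R = k[x_1,...,x_n]/(f) with f homogeneous of degree e:
The Hilbert series is (1 - t^e)/(1 - t)^n.
So h(d) = C(d+n-1, n-1) - C(d-e+n-1, n-1) for d >= e.
With n=3, e=2, d=4:
C(4+3-1, 3-1) = C(6, 2) = 15
C(4-2+3-1, 3-1) = C(4, 2) = 6
h(4) = 15 - 6 = 9

9


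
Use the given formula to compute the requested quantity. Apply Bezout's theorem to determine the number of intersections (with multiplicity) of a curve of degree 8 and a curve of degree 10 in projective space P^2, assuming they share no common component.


Bezout's theorem states the intersection count equals the product of degrees.
Intersection count = 8 * 10 = 80

80


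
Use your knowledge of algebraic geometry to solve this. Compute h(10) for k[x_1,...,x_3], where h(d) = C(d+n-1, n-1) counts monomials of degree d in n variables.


The Hilbert function for the polynomial ring in 3 variables is:
h(d) = C(d+n-1, n-1)
h(10) = C(10+3-1, 3-1) = C(12, 2)
= 12! / (2! * 10!)
= 66

66


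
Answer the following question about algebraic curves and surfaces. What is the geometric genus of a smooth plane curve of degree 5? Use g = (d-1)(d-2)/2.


Using the genus formula for smooth plane curves:
g = (d-1)(d-2)/2
g = (5-1)(5-2)/2
g = 4*3/2
g = 12/2 = 6

6


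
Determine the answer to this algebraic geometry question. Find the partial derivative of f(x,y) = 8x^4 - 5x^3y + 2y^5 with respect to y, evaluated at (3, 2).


df/dy = (-5)*x^3 + 5*2*y^4
At (3,2): (-5)*3^3 + 5*2*2^4
= -135 + 160
= 25

25


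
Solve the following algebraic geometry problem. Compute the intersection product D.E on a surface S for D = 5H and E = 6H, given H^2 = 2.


Using bilinearity of the intersection pairing on a surface S:
(aH).(bH) = ab * (H.H)
We have H^2 = 2.
D.E = (5H).(6H) = 5*6*2
= 30*2
= 60

60


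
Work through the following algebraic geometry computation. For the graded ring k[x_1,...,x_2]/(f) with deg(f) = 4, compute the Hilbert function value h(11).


For R = k[x_1,...,x_n]/(f) with f homogeneous of degree e:
The Hilbert series is (1 - t^e)/(1 - t)^n.
So h(d) = C(d+n-1, n-1) - C(d-e+n-1, n-1) for d >= e.
With n=2, e=4, d=11:
C(11+2-1, 2-1) = C(12, 1) = 12
C(11-4+2-1, 2-1) = C(8, 1) = 8
h(11) = 12 - 8 = 4

4


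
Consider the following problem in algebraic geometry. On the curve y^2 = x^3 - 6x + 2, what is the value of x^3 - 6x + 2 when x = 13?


Compute x^3 - 6x + 2 at x = 13:
x^3 = 13^3 = 2197
(-6)*x = (-6)*13 = -78
Sum: 2197 - 78 + 2 = 2121

2121


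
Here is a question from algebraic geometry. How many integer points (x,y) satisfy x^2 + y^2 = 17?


Systematically check integer values of x where x^2 <= 17.
For each valid x, check if 17 - x^2 is a perfect square.
x=1: 17 - 1 = 16, sqrt = 4 (valid)
x=4: 17 - 16 = 1, sqrt = 1 (valid)
Total integer solutions found: 8

8


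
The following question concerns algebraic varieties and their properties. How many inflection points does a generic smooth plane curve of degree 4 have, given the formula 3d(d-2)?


For a general smooth plane curve C of degree d, the inflection points are
the intersection of C with its Hessian curve, which has degree 3(d-2).
By Bezout, the total intersection number is d * 3(d-2) = 4 * 6 = 24.
For a general curve every flex is ordinary, so each contributes
multiplicity 1 to C·Hess(C), and the number of distinct inflection
points is 3d(d-2).
Inflection points = 3*4*(4-2) = 3*4*2 = 24

24


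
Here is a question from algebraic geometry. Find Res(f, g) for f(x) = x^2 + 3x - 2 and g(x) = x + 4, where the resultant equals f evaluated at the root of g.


For Res(f, x - c), we evaluate f at x = c.
f(-4) = (-4)^2 + 3*(-4) - 2
= 16 - 12 - 2
= 4 - 2 = 2
Res(f, g) = 2

2


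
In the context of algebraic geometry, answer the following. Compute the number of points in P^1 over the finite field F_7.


P^1(F_7) has (q^(n+1) - 1)/(q - 1) points.
= 7^1 + 7^0
= 7 + 1
= 8

8


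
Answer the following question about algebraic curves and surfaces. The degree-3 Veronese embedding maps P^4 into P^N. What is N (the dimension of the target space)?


The Veronese embedding v_d: P^n -> P^N maps each point to all
degree-d monomials in n+1 homogeneous coordinates.
N = C(n+d, d) - 1
N = C(4+3, 3) - 1
N = C(7, 3) - 1
C(7, 3) = 35
N = 35 - 1 = 34

34


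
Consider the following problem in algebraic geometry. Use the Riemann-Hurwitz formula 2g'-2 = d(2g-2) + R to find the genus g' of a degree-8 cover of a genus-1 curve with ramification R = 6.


Riemann-Hurwitz formula: 2g' - 2 = d(2g - 2) + R
Given: d = 8, g = 1, R = 6
2g' - 2 = 8*(2*1 - 2) + 6
2g' - 2 = 8*0 + 6
2g' - 2 = 0 + 6 = 6
2g' = 8
g' = 4

4


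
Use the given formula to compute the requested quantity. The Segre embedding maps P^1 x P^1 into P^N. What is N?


The Segre embedding maps P^m x P^n into P^N via
all products of coordinates from each factor.
N = (m+1)(n+1) - 1
N = (1+1)(1+1) - 1
N = 2*2 - 1
N = 4 - 1 = 3

3


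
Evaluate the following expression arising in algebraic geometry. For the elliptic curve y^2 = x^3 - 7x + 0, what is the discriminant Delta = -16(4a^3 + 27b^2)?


Compute each component:
4a^3 = 4*(-7)^3 = 4*(-343) = -1372
27b^2 = 27*0^2 = 27*0 = 0
4a^3 + 27b^2 = -1372 + 0 = -1372
Delta = -16*(-1372) = 21952

21952


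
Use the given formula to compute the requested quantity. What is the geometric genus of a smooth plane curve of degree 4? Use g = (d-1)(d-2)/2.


Using the genus formula for smooth plane curves:
g = (d-1)(d-2)/2
g = (4-1)(4-2)/2
g = 3*2/2
g = 6/2 = 3

3


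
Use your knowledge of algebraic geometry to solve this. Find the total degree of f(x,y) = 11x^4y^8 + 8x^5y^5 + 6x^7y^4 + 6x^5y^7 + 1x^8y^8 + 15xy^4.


Examine each term for its total degree (sum of exponents).
  Term '11x^4y^8' has total degree 4+8 = 12.
  Term '8x^5y^5' has total degree 5+5 = 10.
  Term '6x^7y^4' has total degree 7+4 = 11.
  Term '6x^5y^7' has total degree 5+7 = 12.
  Term '1x^8y^8' has total degree 8+8 = 16.
  Term '15xy^4' has total degree 1+4 = 5.
The maximum total degree among all terms is 16.

16


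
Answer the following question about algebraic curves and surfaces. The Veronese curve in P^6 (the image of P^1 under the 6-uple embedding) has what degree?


The rational normal curve in P^6 is the image of P^1 under the 6-uple Veronese.
A general hyperplane in P^6 pulls back to a degree-6 form on P^1, which has 6 zeros,
so the curve meets a general hyperplane in 6 points. Degree = 6.

6


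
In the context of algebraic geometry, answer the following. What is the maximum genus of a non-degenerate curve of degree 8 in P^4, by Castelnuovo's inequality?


Castelnuovo's bound: write d - 1 = m(r-1) + epsilon with 0 <= epsilon < r-1.
d - 1 = 8 - 1 = 7
r - 1 = 4 - 1 = 3
7 = 2*3 + 1, so m = 2, epsilon = 1
pi(d, r) = m(m-1)(r-1)/2 + m*epsilon
= 2*1*3/2 + 2*1
= 6/2 + 2
= 3 + 2 = 5

5


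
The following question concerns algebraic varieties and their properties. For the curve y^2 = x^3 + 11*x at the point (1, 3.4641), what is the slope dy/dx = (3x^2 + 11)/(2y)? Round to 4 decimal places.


Using implicit differentiation of y^2 = x^3 + 11*x:
2y * dy/dx = 3x^2 + 11
dy/dx = (3x^2 + 11)/(2y)
Numerator: 3*1^2 + 11 = 14
Denominator: 2*3.4641 = 6.9282
dy/dx = 14/6.9282 = 2.0207

2.0207


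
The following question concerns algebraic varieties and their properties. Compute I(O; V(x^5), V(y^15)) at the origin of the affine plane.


The intersection multiplicity of V(x^a) and V(y^b) at the origin is:
I(O; V(x^5), V(y^15)) = dim_k(k[x,y]/(x^5, y^15))
A basis for k[x,y]/(x^5, y^15) is the set of monomials x^i * y^j
where 0 <= i < 5 and 0 <= j < 15.
The number of such monomials is 5 * 15 = 75

75


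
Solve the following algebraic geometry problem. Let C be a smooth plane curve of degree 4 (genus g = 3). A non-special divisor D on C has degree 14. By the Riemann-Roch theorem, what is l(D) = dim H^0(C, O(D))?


First, compute the genus of a smooth plane curve of degree 4:
g = (d-1)(d-2)/2 = (4-1)(4-2)/2 = 3
For a non-special divisor D (i.e., h^1(D) = 0), Riemann-Roch gives:
l(D) = deg(D) - g + 1
Since deg(D) = 14 >= 2g - 1 = 5, D is non-special.
l(D) = 14 - 3 + 1 = 12

12


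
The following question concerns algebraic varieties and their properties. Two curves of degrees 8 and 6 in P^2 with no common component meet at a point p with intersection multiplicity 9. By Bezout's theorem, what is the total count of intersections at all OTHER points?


By Bezout's theorem, the total intersection number is d1 * d2.
Total = 8 * 6 = 48
Intersection multiplicity at p = 9
Remaining intersections = 48 - 9 = 39

39


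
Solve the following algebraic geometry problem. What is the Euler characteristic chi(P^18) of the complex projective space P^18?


The complex projective space P^18 has one cell in each even real dimension 0, 2, ..., 36.
The cohomology groups are H^{2k}(P^18) = Z for k = 0,...,18, and 0 otherwise.
Euler characteristic = sum of Betti numbers = 1 per even-dimensional cohomology group.
chi(P^18) = 18 + 1 = 19

19


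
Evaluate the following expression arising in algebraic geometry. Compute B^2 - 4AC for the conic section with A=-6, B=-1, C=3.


The discriminant of a conic Ax^2 + Bxy + Cy^2 + ... = 0 is B^2 - 4AC.
B^2 = (-1)^2 = 1
4AC = 4*(-6)*3 = -72
Discriminant = 1 + 72 = 73

73


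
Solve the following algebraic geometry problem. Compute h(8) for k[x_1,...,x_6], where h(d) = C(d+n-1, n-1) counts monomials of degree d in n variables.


The Hilbert function for the polynomial ring in 6 variables is:
h(d) = C(d+n-1, n-1)
h(8) = C(8+6-1, 6-1) = C(13, 5)
= 13! / (5! * 8!)
= 1287

1287


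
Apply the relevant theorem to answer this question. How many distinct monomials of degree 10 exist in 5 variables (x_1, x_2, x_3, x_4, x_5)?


The number of degree-10 monomials in 5 variables is C(d+n-1, n-1).
= C(10+5-1, 5-1) = C(14, 4)
= 1001

1001


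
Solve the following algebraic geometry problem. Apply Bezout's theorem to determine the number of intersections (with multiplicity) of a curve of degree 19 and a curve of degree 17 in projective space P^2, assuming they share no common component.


Bezout's theorem states the intersection count equals the product of degrees.
Intersection count = 19 * 17 = 323

323


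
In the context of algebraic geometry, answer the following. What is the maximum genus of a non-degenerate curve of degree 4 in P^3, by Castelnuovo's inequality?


Castelnuovo's bound: write d - 1 = m(r-1) + epsilon with 0 <= epsilon < r-1.
d - 1 = 4 - 1 = 3
r - 1 = 3 - 1 = 2
3 = 1*2 + 1, so m = 1, epsilon = 1
pi(d, r) = m(m-1)(r-1)/2 + m*epsilon
= 1*0*2/2 + 1*1
= 0/2 + 1
= 0 + 1 = 1

1


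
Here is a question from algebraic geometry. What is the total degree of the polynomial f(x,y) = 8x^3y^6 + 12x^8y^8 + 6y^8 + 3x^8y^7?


Examine each term for its total degree (sum of exponents).
  Term '8x^3y^6' has total degree 3+6 = 9.
  Term '12x^8y^8' has total degree 8+8 = 16.
  Term '6y^8' has total degree 0+8 = 8.
  Term '3x^8y^7' has total degree 8+7 = 15.
The maximum total degree among all terms is 16.

16


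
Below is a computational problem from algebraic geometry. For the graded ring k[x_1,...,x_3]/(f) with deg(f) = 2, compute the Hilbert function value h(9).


For R = k[x_1,...,x_n]/(f) with f homogeneous of degree e:
The Hilbert series is (1 - t^e)/(1 - t)^n.
So h(d) = C(d+n-1, n-1) - C(d-e+n-1, n-1) for d >= e.
With n=3, e=2, d=9:
C(9+3-1, 3-1) = C(11, 2) = 55
C(9-2+3-1, 3-1) = C(9, 2) = 36
h(9) = 55 - 36 = 19

19


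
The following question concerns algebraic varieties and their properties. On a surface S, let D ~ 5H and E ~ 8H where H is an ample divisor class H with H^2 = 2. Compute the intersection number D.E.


Using bilinearity of the intersection pairing on a surface S:
(aH).(bH) = ab * (H.H)
We have H^2 = 2.
D.E = (5H).(8H) = 5*8*2
= 40*2
= 80

80


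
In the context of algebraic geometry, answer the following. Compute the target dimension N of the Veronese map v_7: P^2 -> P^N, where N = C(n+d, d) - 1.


The Veronese embedding v_d: P^n -> P^N maps each point to all
degree-d monomials in n+1 homogeneous coordinates.
N = C(n+d, d) - 1
N = C(2+7, 7) - 1
N = C(9, 7) - 1
C(9, 7) = 36
N = 36 - 1 = 35

35


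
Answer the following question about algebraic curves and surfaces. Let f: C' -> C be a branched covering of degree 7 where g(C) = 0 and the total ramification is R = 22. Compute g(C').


Riemann-Hurwitz formula: 2g' - 2 = d(2g - 2) + R
Given: d = 7, g = 0, R = 22
2g' - 2 = 7*(2*0 - 2) + 22
2g' - 2 = 7*(-2) + 22
2g' - 2 = -14 + 22 = 8
2g' = 10
g' = 5

5


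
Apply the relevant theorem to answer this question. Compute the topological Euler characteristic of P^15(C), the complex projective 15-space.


The complex projective space P^15 has one cell in each even real dimension 0, 2, ..., 30.
The cohomology groups are H^{2k}(P^15) = Z for k = 0,...,15, and 0 otherwise.
Euler characteristic = sum of Betti numbers = 1 per even-dimensional cohomology group.
chi(P^15) = 15 + 1 = 16

16


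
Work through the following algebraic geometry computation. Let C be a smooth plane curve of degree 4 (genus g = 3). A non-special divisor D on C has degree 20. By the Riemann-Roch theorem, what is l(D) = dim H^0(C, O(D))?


First, compute the genus of a smooth plane curve of degree 4:
g = (d-1)(d-2)/2 = (4-1)(4-2)/2 = 3
For a non-special divisor D (i.e., h^1(D) = 0), Riemann-Roch gives:
l(D) = deg(D) - g + 1
Since deg(D) = 20 >= 2g - 1 = 5, D is non-special.
l(D) = 20 - 3 + 1 = 18

18


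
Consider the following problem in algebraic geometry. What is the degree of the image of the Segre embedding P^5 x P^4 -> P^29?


The degree of the Segre variety P^5 x P^4 is C(m+n, m).
= C(9, 5)
= 126

126


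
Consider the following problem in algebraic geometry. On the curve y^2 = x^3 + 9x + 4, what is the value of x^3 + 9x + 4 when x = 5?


Compute x^3 + 9x + 4 at x = 5:
x^3 = 5^3 = 125
9*x = 9*5 = 45
Sum: 125 + 45 + 4 = 174

174


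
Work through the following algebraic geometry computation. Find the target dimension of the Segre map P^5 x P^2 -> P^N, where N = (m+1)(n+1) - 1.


The Segre embedding maps P^m x P^n into P^N via
all products of coordinates from each factor.
N = (m+1)(n+1) - 1
N = (5+1)(2+1) - 1
N = 6*3 - 1
N = 18 - 1 = 17

17


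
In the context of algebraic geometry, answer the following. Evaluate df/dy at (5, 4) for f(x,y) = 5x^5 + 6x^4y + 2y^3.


df/dy = 6*x^4 + 3*2*y^2
At (5,4): 6*5^4 + 3*2*4^2
= 3750 + 96
= 3846

3846


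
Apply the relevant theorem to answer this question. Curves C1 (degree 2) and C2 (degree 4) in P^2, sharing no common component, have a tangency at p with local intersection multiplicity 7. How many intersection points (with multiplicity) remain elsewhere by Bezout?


By Bezout's theorem, the total intersection number is d1 * d2.
Total = 2 * 4 = 8
Intersection multiplicity at p = 7
Remaining intersections = 8 - 7 = 1

1


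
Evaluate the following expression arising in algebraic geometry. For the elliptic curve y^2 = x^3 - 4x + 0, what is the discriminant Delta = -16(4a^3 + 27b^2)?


Compute each component:
4a^3 = 4*(-4)^3 = 4*(-64) = -256
27b^2 = 27*0^2 = 27*0 = 0
4a^3 + 27b^2 = -256 + 0 = -256
Delta = -16*(-256) = 4096

4096


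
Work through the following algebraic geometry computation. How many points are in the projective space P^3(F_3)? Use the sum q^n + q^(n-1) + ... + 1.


P^3(F_3) has (q^(n+1) - 1)/(q - 1) points.
= 3^3 + 3^2 + 3^1 + 3^0
= 27 + 9 + 3 + 1
= 40

40


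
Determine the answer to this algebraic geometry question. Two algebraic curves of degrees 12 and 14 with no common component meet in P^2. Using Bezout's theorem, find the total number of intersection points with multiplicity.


Bezout's theorem states the intersection count equals the product of degrees.
Intersection count = 12 * 14 = 168

168


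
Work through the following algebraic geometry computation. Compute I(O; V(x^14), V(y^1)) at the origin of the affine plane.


The intersection multiplicity of V(x^a) and V(y^b) at the origin is:
I(O; V(x^14), V(y^1)) = dim_k(k[x,y]/(x^14, y^1))
A basis for k[x,y]/(x^14, y^1) is the set of monomials x^i * y^j
where 0 <= i < 14 and 0 <= j < 1.
The number of such monomials is 14 * 1 = 14

14


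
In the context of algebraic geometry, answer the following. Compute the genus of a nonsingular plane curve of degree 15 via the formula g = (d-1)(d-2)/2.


Using the genus formula for smooth plane curves:
g = (d-1)(d-2)/2
g = (15-1)(15-2)/2
g = 14*13/2
g = 182/2 = 91

91


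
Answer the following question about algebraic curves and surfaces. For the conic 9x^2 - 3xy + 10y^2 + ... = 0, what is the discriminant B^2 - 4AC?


The discriminant of a conic Ax^2 + Bxy + Cy^2 + ... = 0 is B^2 - 4AC.
B^2 = (-3)^2 = 9
4AC = 4*9*10 = 360
Discriminant = 9 - 360 = -351

-351


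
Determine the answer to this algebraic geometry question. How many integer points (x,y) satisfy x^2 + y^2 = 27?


Systematically check integer values of x where x^2 <= 27.
For each valid x, check if 27 - x^2 is a perfect square.
Total integer solutions found: 0

0


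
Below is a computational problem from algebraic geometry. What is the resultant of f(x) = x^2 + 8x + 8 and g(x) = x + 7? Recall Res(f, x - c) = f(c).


For Res(f, x - c), we evaluate f at x = c.
f(-7) = (-7)^2 + 8*(-7) + 8
= 49 - 56 + 8
= -7 + 8 = 1
Res(f, g) = 1

1


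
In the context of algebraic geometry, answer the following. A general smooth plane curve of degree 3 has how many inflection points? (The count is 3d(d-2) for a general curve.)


For a general smooth plane curve C of degree d, the inflection points are
the intersection of C with its Hessian curve, which has degree 3(d-2).
By Bezout, the total intersection number is d * 3(d-2) = 3 * 3 = 9.
For a general curve every flex is ordinary, so each contributes
multiplicity 1 to C·Hess(C), and the number of distinct inflection
points is 3d(d-2).
Inflection points = 3*3*(3-2) = 3*3*1 = 9

9


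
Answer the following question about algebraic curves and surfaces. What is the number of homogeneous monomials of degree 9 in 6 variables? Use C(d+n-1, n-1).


The number of degree-9 monomials in 6 variables is C(d+n-1, n-1).
= C(9+6-1, 6-1) = C(14, 5)
= 2002

2002


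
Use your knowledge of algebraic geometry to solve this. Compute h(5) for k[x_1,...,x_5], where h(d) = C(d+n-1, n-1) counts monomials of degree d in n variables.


The Hilbert function for the polynomial ring in 5 variables is:
h(d) = C(d+n-1, n-1)
h(5) = C(5+5-1, 5-1) = C(9, 4)
= 9! / (4! * 5!)
= 126

126


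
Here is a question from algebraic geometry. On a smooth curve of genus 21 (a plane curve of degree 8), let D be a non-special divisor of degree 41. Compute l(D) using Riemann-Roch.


First, compute the genus of a smooth plane curve of degree 8:
g = (d-1)(d-2)/2 = (8-1)(8-2)/2 = 21
For a non-special divisor D (i.e., h^1(D) = 0), Riemann-Roch gives:
l(D) = deg(D) - g + 1
Since deg(D) = 41 >= 2g - 1 = 41, D is non-special.
l(D) = 41 - 21 + 1 = 21

21


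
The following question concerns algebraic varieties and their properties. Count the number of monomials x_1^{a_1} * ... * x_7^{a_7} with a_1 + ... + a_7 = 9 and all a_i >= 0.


The number of degree-9 monomials in 7 variables is C(d+n-1, n-1).
= C(9+7-1, 7-1) = C(15, 6)
= 5005

5005


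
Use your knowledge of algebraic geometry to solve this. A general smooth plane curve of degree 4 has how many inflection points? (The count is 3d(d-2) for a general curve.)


For a general smooth plane curve C of degree d, the inflection points are
the intersection of C with its Hessian curve, which has degree 3(d-2).
By Bezout, the total intersection number is d * 3(d-2) = 4 * 6 = 24.
For a general curve every flex is ordinary, so each contributes
multiplicity 1 to C·Hess(C), and the number of distinct inflection
points is 3d(d-2).
Inflection points = 3*4*(4-2) = 3*4*2 = 24

24


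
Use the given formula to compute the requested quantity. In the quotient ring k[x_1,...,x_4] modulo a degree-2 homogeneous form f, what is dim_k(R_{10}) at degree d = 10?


For R = k[x_1,...,x_n]/(f) with f homogeneous of degree e:
The Hilbert series is (1 - t^e)/(1 - t)^n.
So h(d) = C(d+n-1, n-1) - C(d-e+n-1, n-1) for d >= e.
With n=4, e=2, d=10:
C(10+4-1, 4-1) = C(13, 3) = 286
C(10-2+4-1, 4-1) = C(11, 3) = 165
h(10) = 286 - 165 = 121

121


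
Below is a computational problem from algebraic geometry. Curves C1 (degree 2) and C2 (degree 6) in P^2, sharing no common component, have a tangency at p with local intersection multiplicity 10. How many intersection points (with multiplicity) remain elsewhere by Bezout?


By Bezout's theorem, the total intersection number is d1 * d2.
Total = 2 * 6 = 12
Intersection multiplicity at p = 10
Remaining intersections = 12 - 10 = 2

2


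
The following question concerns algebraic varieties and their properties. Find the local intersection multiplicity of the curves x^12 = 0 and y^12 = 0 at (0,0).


The intersection multiplicity of V(x^a) and V(y^b) at the origin is:
I(O; V(x^12), V(y^12)) = dim_k(k[x,y]/(x^12, y^12))
A basis for k[x,y]/(x^12, y^12) is the set of monomials x^i * y^j
where 0 <= i < 12 and 0 <= j < 12.
The number of such monomials is 12 * 12 = 144

144


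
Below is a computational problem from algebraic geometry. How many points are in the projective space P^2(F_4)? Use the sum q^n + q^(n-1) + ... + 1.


P^2(F_4) has (q^(n+1) - 1)/(q - 1) points.
= 4^2 + 4^1 + 4^0
= 16 + 4 + 1
= 21

21


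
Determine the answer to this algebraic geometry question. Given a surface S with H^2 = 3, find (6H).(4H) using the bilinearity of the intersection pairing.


Using bilinearity of the intersection pairing on a surface S:
(aH).(bH) = ab * (H.H)
We have H^2 = 3.
D.E = (6H).(4H) = 6*4*3
= 24*3
= 72

72


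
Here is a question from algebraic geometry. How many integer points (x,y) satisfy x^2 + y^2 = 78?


Systematically check integer values of x where x^2 <= 78.
For each valid x, check if 78 - x^2 is a perfect square.
Total integer solutions found: 0

0


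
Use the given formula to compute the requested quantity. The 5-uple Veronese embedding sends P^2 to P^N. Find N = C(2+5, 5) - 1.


The Veronese embedding v_d: P^n -> P^N maps each point to all
degree-d monomials in n+1 homogeneous coordinates.
N = C(n+d, d) - 1
N = C(2+5, 5) - 1
N = C(7, 5) - 1
C(7, 5) = 21
N = 21 - 1 = 20

20


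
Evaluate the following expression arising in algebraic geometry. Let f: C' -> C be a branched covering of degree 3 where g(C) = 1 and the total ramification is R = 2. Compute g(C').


Riemann-Hurwitz formula: 2g' - 2 = d(2g - 2) + R
Given: d = 3, g = 1, R = 2
2g' - 2 = 3*(2*1 - 2) + 2
2g' - 2 = 3*0 + 2
2g' - 2 = 0 + 2 = 2
2g' = 4
g' = 2

2


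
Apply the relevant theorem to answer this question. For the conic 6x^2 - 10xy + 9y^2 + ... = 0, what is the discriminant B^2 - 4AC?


The discriminant of a conic Ax^2 + Bxy + Cy^2 + ... = 0 is B^2 - 4AC.
B^2 = (-10)^2 = 100
4AC = 4*6*9 = 216
Discriminant = 100 - 216 = -116

-116


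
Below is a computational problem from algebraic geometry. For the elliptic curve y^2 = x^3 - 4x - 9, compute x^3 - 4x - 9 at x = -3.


Compute x^3 - 4x - 9 at x = -3:
x^3 = (-3)^3 = -27
(-4)*x = (-4)*(-3) = 12
Sum: -27 + 12 - 9 = -24

-24


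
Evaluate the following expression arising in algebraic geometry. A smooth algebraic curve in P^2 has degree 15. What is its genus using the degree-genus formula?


Using the genus formula for smooth plane curves:
g = (d-1)(d-2)/2
g = (15-1)(15-2)/2
g = 14*13/2
g = 182/2 = 91

91


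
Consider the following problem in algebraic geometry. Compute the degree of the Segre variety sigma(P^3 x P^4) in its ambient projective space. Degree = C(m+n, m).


The degree of the Segre variety P^3 x P^4 is C(m+n, m).
= C(7, 3)
= 35

35


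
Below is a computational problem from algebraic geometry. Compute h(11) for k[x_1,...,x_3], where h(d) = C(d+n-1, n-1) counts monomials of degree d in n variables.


The Hilbert function for the polynomial ring in 3 variables is:
h(d) = C(d+n-1, n-1)
h(11) = C(11+3-1, 3-1) = C(13, 2)
= 13! / (2! * 11!)
= 78

78


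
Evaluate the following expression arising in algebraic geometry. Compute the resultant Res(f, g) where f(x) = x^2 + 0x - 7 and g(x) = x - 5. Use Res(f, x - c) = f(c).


For Res(f, x - c), we evaluate f at x = c.
f(5) = 5^2 + 0*5 - 7
= 25 + 0 - 7
= 25 - 7 = 18
Res(f, g) = 18

18


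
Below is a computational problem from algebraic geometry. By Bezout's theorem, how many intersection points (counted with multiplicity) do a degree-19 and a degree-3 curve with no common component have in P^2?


Bezout's theorem states the intersection count equals the product of degrees.
Intersection count = 19 * 3 = 57

57


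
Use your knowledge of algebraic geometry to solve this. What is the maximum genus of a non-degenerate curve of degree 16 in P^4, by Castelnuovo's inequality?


Castelnuovo's bound: write d - 1 = m(r-1) + epsilon with 0 <= epsilon < r-1.
d - 1 = 16 - 1 = 15
r - 1 = 4 - 1 = 3
15 = 5*3 + 0, so m = 5, epsilon = 0
pi(d, r) = m(m-1)(r-1)/2 + m*epsilon
= 5*4*3/2 + 5*0
= 60/2 + 0
= 30 + 0 = 30

30


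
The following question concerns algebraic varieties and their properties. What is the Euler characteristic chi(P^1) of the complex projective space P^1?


The complex projective space P^1 has one cell in each even real dimension 0, 2, ..., 2.
The cohomology groups are H^{2k}(P^1) = Z for k = 0,...,1, and 0 otherwise.
Euler characteristic = sum of Betti numbers = 1 per even-dimensional cohomology group.
chi(P^1) = 1 + 1 = 2

2


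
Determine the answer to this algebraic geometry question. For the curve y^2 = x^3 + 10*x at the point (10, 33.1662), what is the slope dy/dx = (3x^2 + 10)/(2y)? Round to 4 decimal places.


Using implicit differentiation of y^2 = x^3 + 10*x:
2y * dy/dx = 3x^2 + 10
dy/dx = (3x^2 + 10)/(2y)
Numerator: 3*10^2 + 10 = 310
Denominator: 2*33.1662 = 66.3324
dy/dx = 310/66.3324 = 4.6734

4.6734


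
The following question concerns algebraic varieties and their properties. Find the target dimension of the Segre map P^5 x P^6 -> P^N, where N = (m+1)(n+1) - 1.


The Segre embedding maps P^m x P^n into P^N via
all products of coordinates from each factor.
N = (m+1)(n+1) - 1
N = (5+1)(6+1) - 1
N = 6*7 - 1
N = 42 - 1 = 41

41


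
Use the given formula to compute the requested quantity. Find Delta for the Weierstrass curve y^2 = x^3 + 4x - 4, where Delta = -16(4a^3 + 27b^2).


Compute each component:
4a^3 = 4*4^3 = 4*64 = 256
27b^2 = 27*(-4)^2 = 27*16 = 432
4a^3 + 27b^2 = 256 + 432 = 688
Delta = -16*688 = -11008

-11008


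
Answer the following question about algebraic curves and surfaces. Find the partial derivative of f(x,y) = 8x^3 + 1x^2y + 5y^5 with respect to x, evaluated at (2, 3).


df/dx = 3*8*x^2 + 2*1*x^1*y
At (2,3): 3*8*2^2 + 2*1*2^1*3
= 96 + 12
= 108

108


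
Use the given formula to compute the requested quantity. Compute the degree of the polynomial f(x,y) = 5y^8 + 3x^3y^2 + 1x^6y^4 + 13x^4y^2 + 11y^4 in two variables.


Examine each term for its total degree (sum of exponents).
  Term '5y^8' has total degree 0+8 = 8.
  Term '3x^3y^2' has total degree 3+2 = 5.
  Term '1x^6y^4' has total degree 6+4 = 10.
  Term '13x^4y^2' has total degree 4+2 = 6.
  Term '11y^4' has total degree 0+4 = 4.
The maximum total degree among all terms is 10.

10


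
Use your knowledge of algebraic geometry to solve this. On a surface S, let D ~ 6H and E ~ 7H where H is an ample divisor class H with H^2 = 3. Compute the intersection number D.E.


Using bilinearity of the intersection pairing on a surface S:
(aH).(bH) = ab * (H.H)
We have H^2 = 3.
D.E = (6H).(7H) = 6*7*3
= 42*3
= 126

126


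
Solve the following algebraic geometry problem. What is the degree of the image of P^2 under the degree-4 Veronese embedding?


The Veronese variety v_4(P^2) has degree d^r.
d^r = 4^2 = 16

16


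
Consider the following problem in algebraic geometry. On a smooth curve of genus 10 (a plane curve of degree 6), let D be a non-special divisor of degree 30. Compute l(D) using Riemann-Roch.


First, compute the genus of a smooth plane curve of degree 6:
g = (d-1)(d-2)/2 = (6-1)(6-2)/2 = 10
For a non-special divisor D (i.e., h^1(D) = 0), Riemann-Roch gives:
l(D) = deg(D) - g + 1
Since deg(D) = 30 >= 2g - 1 = 19, D is non-special.
l(D) = 30 - 10 + 1 = 21

21


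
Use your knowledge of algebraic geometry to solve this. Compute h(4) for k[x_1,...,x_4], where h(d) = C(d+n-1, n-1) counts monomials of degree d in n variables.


The Hilbert function for the polynomial ring in 4 variables is:
h(d) = C(d+n-1, n-1)
h(4) = C(4+4-1, 4-1) = C(7, 3)
= 7! / (3! * 4!)
= 35

35


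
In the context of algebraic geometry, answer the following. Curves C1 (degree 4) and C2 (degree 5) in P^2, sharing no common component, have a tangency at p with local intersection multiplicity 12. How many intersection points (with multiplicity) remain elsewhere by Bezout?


By Bezout's theorem, the total intersection number is d1 * d2.
Total = 4 * 5 = 20
Intersection multiplicity at p = 12
Remaining intersections = 20 - 12 = 8

8


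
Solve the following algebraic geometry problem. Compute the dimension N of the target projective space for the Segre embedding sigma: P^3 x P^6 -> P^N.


The Segre embedding maps P^m x P^n into P^N via
all products of coordinates from each factor.
N = (m+1)(n+1) - 1
N = (3+1)(6+1) - 1
N = 4*7 - 1
N = 28 - 1 = 27

27


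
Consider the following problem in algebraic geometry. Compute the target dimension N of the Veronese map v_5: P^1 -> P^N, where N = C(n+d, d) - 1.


The Veronese embedding v_d: P^n -> P^N maps each point to all
degree-d monomials in n+1 homogeneous coordinates.
N = C(n+d, d) - 1
N = C(1+5, 5) - 1
N = C(6, 5) - 1
C(6, 5) = 6
N = 6 - 1 = 5

5


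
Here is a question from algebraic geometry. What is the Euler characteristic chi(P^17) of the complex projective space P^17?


The complex projective space P^17 has one cell in each even real dimension 0, 2, ..., 34.
The cohomology groups are H^{2k}(P^17) = Z for k = 0,...,17, and 0 otherwise.
Euler characteristic = sum of Betti numbers = 1 per even-dimensional cohomology group.
chi(P^17) = 17 + 1 = 18

18


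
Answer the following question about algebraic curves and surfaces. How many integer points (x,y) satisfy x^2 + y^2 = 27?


Systematically check integer values of x where x^2 <= 27.
For each valid x, check if 27 - x^2 is a perfect square.
Total integer solutions found: 0

0


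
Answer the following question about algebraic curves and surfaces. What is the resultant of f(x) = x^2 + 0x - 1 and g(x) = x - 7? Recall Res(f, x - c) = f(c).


For Res(f, x - c), we evaluate f at x = c.
f(7) = 7^2 + 0*7 - 1
= 49 + 0 - 1
= 49 - 1 = 48
Res(f, g) = 48

48


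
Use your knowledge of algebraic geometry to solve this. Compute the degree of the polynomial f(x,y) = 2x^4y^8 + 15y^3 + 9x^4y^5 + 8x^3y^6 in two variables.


Examine each term for its total degree (sum of exponents).
  Term '2x^4y^8' has total degree 4+8 = 12.
  Term '15y^3' has total degree 0+3 = 3.
  Term '9x^4y^5' has total degree 4+5 = 9.
  Term '8x^3y^6' has total degree 3+6 = 9.
The maximum total degree among all terms is 12.

12


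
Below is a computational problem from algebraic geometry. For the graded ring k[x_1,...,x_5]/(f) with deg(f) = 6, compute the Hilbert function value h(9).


For R = k[x_1,...,x_n]/(f) with f homogeneous of degree e:
The Hilbert series is (1 - t^e)/(1 - t)^n.
So h(d) = C(d+n-1, n-1) - C(d-e+n-1, n-1) for d >= e.
With n=5, e=6, d=9:
C(9+5-1, 5-1) = C(13, 4) = 715
C(9-6+5-1, 5-1) = C(7, 4) = 35
h(9) = 715 - 35 = 680

680


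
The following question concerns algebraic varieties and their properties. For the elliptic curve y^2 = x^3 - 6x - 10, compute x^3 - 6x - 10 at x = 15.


Compute x^3 - 6x - 10 at x = 15:
x^3 = 15^3 = 3375
(-6)*x = (-6)*15 = -90
Sum: 3375 - 90 - 10 = 3275

3275


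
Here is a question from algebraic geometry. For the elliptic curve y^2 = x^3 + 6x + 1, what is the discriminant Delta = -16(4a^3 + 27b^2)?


Compute each component:
4a^3 = 4*6^3 = 4*216 = 864
27b^2 = 27*1^2 = 27*1 = 27
4a^3 + 27b^2 = 864 + 27 = 891
Delta = -16*891 = -14256

-14256


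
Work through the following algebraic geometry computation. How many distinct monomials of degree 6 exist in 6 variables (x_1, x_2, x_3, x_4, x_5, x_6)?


The number of degree-6 monomials in 6 variables is C(d+n-1, n-1).
= C(6+6-1, 6-1) = C(11, 5)
= 462

462


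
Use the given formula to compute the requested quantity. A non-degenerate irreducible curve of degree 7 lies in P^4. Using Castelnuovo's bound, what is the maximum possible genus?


Castelnuovo's bound: write d - 1 = m(r-1) + epsilon with 0 <= epsilon < r-1.
d - 1 = 7 - 1 = 6
r - 1 = 4 - 1 = 3
6 = 2*3 + 0, so m = 2, epsilon = 0
pi(d, r) = m(m-1)(r-1)/2 + m*epsilon
= 2*1*3/2 + 2*0
= 6/2 + 0
= 3 + 0 = 3

3


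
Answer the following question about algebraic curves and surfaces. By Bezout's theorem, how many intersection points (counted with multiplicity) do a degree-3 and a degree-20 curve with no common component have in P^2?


Bezout's theorem states the intersection count equals the product of degrees.
Intersection count = 3 * 20 = 60

60


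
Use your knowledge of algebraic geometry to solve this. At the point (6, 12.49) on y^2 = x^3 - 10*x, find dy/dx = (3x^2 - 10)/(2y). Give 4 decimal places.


Using implicit differentiation of y^2 = x^3 - 10*x:
2y * dy/dx = 3x^2 - 10
dy/dx = (3x^2 - 10)/(2y)
Numerator: 3*6^2 - 10 = 98
Denominator: 2*12.49 = 24.98
dy/dx = 98/24.98 = 3.9231

3.9231


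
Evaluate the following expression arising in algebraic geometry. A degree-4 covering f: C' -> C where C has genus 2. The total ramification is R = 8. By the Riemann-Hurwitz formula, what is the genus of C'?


Riemann-Hurwitz formula: 2g' - 2 = d(2g - 2) + R
Given: d = 4, g = 2, R = 8
2g' - 2 = 4*(2*2 - 2) + 8
2g' - 2 = 4*2 + 8
2g' - 2 = 8 + 8 = 16
2g' = 18
g' = 9

9
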